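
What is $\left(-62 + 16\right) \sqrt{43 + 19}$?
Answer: $- 46 \sqrt{62} \approx -362.2$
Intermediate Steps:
$\left(-62 + 16\right) \sqrt{43 + 19} = - 46 \sqrt{62}$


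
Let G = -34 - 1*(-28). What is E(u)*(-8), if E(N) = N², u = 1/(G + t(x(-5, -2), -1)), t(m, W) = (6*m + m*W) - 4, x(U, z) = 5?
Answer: -8/225 ≈ -0.035556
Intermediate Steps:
t(m, W) = -4 + 6*m + W*m (t(m, W) = (6*m + W*m) - 4 = -4 + 6*m + W*m)
G = -6 (G = -34 + 28 = -6)
u = 1/15 (u = 1/(-6 + (-4 + 6*5 - 1*5)) = 1/(-6 + (-4 + 30 - 5)) = 1/(-6 + 21) = 1/15 ≈ 0.066667)
E(u)*(-8) = (1/15)²*(-8) = (1/225)*(-8) = -8/225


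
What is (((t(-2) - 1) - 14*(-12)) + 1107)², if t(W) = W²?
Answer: 1633284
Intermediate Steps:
(((t(-2) - 1) - 14*(-12)) + 1107)² = ((((-2)² - 1) - 14*(-12)) + 1107)² = (((4 - 1) + 168) + 1107)² = ((3 + 168) + 1107)² = (171 + 1107)² = 1278² = 1633284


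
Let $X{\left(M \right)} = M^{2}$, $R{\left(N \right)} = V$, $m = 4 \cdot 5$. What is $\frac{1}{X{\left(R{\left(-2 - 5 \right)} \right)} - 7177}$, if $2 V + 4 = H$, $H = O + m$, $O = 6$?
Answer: $- \frac{1}{7056} \approx -0.00014172$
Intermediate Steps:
$m = 20$
$H = 26$ ($H = 6 + 20 = 26$)
$V = 11$ ($V = -2 + \frac{1}{2} \cdot 26 = -2 + 13 = 11$)
$R{\left(N \right)} = 11$
$\frac{1}{X{\left(R{\left(-2 - 5 \right)} \right)} - 7177} = \frac{1}{11^{2} - 7177} = \frac{1}{121 - 7177} = \frac{1}{-7056} = - \frac{1}{7056}$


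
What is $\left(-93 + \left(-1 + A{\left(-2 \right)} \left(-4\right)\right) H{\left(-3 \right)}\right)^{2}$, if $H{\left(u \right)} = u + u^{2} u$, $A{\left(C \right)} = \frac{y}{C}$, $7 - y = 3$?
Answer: $91809$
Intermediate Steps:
$y = 4$ ($y = 7 - 3 = 4$)
$A{\left(C \right)} = \frac{4}{C}$
$H{\left(u \right)} = u + u^{3}$
$\left(-93 + \left(-1 + A{\left(-2 \right)} \left(-4\right)\right) H{\left(-3 \right)}\right)^{2} = \left(-93 + \left(-1 + \frac{4}{-2} \left(-4\right)\right) \left(-3 + \left(-3\right)^{3}\right)\right)^{2} = \left(-93 + \left(-1 + 4 \left(- \frac{1}{2}\right) \left(-4\right)\right) \left(-3 - 27\right)\right)^{2} = \left(-93 + \left(-1 - -8\right) \left(-30\right)\right)^{2} = \left(-93 + \left(-1 + 8\right) \left(-30\right)\right)^{2} = \left(-93 + 7 \left(-30\right)\right)^{2} = \left(-93 - 210\right)^{2} = \left(-303\right)^{2} = 91809$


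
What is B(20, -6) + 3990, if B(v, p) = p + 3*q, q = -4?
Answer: 3972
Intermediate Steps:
B(v, p) = -12 + p (B(v, p) = p + 3*(-4) = p - 12 = -12 + p)
B(20, -6) + 3990 = (-12 - 6) + 3990 = -18 + 3990 = 3972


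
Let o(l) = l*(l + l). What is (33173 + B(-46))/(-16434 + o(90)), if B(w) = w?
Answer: -33127/234 ≈ -141.57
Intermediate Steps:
o(l) = 2*l² (o(l) = l*(2*l) = 2*l²)
(33173 + B(-46))/(-16434 + o(90)) = (33173 - 46)/(-16434 + 2*90²) = 33127/(-16434 + 2*8100) = 33127/(-16434 + 16200) = 33127/(-234) = 33127*(-1/234) = -33127/234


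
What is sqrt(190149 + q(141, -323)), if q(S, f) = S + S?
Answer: 9*sqrt(2351) ≈ 436.38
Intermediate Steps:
q(S, f) = 2*S
sqrt(190149 + q(141, -323)) = sqrt(190149 + 2*141) = sqrt(190149 + 282) = sqrt(190431) = 9*sqrt(2351)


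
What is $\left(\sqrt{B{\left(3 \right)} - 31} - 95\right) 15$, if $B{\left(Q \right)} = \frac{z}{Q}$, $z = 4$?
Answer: $-1425 + 5 i \sqrt{267} \approx -1425.0 + 81.701 i$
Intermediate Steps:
$B{\left(Q \right)} = \frac{4}{Q}$
$\left(\sqrt{B{\left(3 \right)} - 31} - 95\right) 15 = \left(\sqrt{\frac{4}{3} - 31} - 95\right) 15 = \left(\sqrt{- \frac{89}{3}} - 95\right) 15 = \left(\frac{i \sqrt{267}}{3} - 95\right) 15 = \left(-95 + \frac{i \sqrt{267}}{3}\right) 15 = -1425 + 5 i \sqrt{267}$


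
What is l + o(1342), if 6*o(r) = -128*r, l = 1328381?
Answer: 3899255/3 ≈ 1.2998e+6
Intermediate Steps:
o(r) = -64*r/3 (o(r) = (-128*r)/6 = -64*r/3)
l + o(1342) = 1328381 - 64/3*1342 = 1328381 - 85888/3 = 3899255/3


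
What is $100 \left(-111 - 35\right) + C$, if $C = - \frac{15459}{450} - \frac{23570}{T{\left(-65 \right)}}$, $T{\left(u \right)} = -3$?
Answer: $- \frac{1016653}{150} \approx -6777.7$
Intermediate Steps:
$C = \frac{1173347}{150}$ ($C = - \frac{15459}{450} - \frac{23570}{-3} = \left(-15459\right) \frac{1}{450} - - \frac{23570}{3} = - \frac{5153}{150} + \frac{23570}{3} = \frac{1173347}{150} \approx 7822.3$)
$100 \left(-111 - 35\right) + C = 100 \left(-111 - 35\right) + \frac{1173347}{150} = 100 \left(-146\right) + \frac{1173347}{150} = -14600 + \frac{1173347}{150} = - \frac{1016653}{150}$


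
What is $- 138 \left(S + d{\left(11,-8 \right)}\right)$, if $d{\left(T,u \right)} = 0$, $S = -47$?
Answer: $6486$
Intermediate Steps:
$- 138 \left(S + d{\left(11,-8 \right)}\right) = - 138 \left(-47 + 0\right) = \left(-138\right) \left(-47\right) = 6486$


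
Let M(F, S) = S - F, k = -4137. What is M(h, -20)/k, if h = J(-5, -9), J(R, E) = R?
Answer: 5/1379 ≈ 0.0036258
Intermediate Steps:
h = -5
M(h, -20)/k = (-20 - 1*(-5))/(-4137) = (-20 + 5)*(-1/4137) = -15*(-1/4137) = 5/1379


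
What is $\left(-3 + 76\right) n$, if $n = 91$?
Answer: $6643$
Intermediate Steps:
$\left(-3 + 76\right) n = \left(-3 + 76\right) 91 = 73 \cdot 91 = 6643$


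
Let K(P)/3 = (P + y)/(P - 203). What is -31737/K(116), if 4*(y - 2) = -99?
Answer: 3681492/373 ≈ 9870.0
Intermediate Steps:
y = -91/4 (y = 2 + (¼)*(-99) = 2 - 99/4 = -91/4 ≈ -22.750)
K(P) = 3*(-91/4 + P)/(-203 + P) (K(P) = 3*((P - 91/4)/(P - 203)) = 3*((-91/4 + P)/(-203 + P)) = 3*(-91/4 + P)/(-203 + P))
-31737/K(116) = -31737*4*(-203 + 116)/(3*(-91 + 4*116)) = -31737*(-116/(-91 + 464)) = -31737/((¾)*(-1/87)*373) = -31737/(-373/116) = -31737*(-116/373) = 3681492/373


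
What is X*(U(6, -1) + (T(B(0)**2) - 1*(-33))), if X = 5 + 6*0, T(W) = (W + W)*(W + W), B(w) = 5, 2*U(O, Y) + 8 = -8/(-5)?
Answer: 12649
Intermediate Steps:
U(O, Y) = -16/5 (U(O, Y) = -4 + (-8/(-5))/2 = -4 + (-8*(-1/5))/2 = -4 + (1/2)*(8/5) = -4 + 4/5 = -16/5)
T(W) = 4*W**2 (T(W) = (2*W)*(2*W) = 4*W**2)
X = 5 (X = 5 + 0 = 5)
X*(U(6, -1) + (T(B(0)**2) - 1*(-33))) = 5*(-16/5 + (4*(5**2)**2 - 1*(-33))) = 5*(-16/5 + (4*25**2 + 33)) = 5*(-16/5 + (4*625 + 33)) = 5*(-16/5 + (2500 + 33)) = 5*(-16/5 + 2533) = 5*(12649/5) = 12649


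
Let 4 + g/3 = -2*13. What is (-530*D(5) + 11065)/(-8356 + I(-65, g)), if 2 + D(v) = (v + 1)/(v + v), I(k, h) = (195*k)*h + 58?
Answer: 11807/1132452 ≈ 0.010426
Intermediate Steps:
g = -90 (g = -12 + 3*(-2*13) = -12 + 3*(-26) = -12 - 78 = -90)
I(k, h) = 58 + 195*h*k (I(k, h) = 195*h*k + 58 = 58 + 195*h*k)
D(v) = -2 + (1 + v)/(2*v) (D(v) = -2 + (v + 1)/(v + v) = -2 + (1 + v)/((2*v)) = -2 + (1 + v)*(1/(2*v)) = -2 + (1 + v)/(2*v))
(-530*D(5) + 11065)/(-8356 + I(-65, g)) = (-265*(1 - 3*5)/5 + 11065)/(-8356 + (58 + 195*(-90)*(-65))) = (-265*(1 - 15)/5 + 11065)/(-8356 + (58 + 1140750)) = (-265*(-14)/5 + 11065)/(-8356 + 1140808) = (-530*(-7/5) + 11065)/1132452 = (742 + 11065)*(1/1132452) = 11807*(1/1132452) = 11807/1132452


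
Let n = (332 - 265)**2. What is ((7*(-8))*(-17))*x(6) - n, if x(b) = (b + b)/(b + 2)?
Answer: -3061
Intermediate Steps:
x(b) = 2*b/(2 + b) (x(b) = (2*b)/(2 + b) = 2*b/(2 + b))
n = 4489 (n = 67**2 = 4489)
((7*(-8))*(-17))*x(6) - n = ((7*(-8))*(-17))*(2*6/(2 + 6)) - 1*4489 = (-56*(-17))*(2*6/8) - 4489 = 952*(2*6*(1/8)) - 4489 = 952*(3/2) - 4489 = 1428 - 4489 = -3061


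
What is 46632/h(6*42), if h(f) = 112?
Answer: 5829/14 ≈ 416.36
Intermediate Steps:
46632/h(6*42) = 46632/112 = 46632*(1/112) = 5829/14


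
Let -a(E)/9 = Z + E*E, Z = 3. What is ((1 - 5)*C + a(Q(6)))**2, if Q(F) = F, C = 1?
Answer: 126025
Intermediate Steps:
a(E) = -27 - 9*E**2 (a(E) = -9*(3 + E*E) = -9*(3 + E**2) = -27 - 9*E**2)
((1 - 5)*C + a(Q(6)))**2 = ((1 - 5)*1 + (-27 - 9*6**2))**2 = (-4*1 + (-27 - 9*36))**2 = (-4 + (-27 - 324))**2 = (-4 - 351)**2 = (-355)**2 = 126025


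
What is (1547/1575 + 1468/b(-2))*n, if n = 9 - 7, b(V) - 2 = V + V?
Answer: -329858/225 ≈ -1466.0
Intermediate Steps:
b(V) = 2 + 2*V (b(V) = 2 + (V + V) = 2 + 2*V)
n = 2
(1547/1575 + 1468/b(-2))*n = (1547/1575 + 1468/(2 + 2*(-2)))*2 = (1547*(1/1575) + 1468/(2 - 4))*2 = (221/225 + 1468/(-2))*2 = (221/225 + 1468*(-½))*2 = (221/225 - 734)*2 = -164929/225*2 = -329858/225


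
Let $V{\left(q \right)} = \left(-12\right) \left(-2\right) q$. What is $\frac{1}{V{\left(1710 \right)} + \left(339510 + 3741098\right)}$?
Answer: $\frac{1}{4121648} \approx 2.4262 \cdot 10^{-7}$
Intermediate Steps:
$V{\left(q \right)} = 24 q$
$\frac{1}{V{\left(1710 \right)} + \left(339510 + 3741098\right)} = \frac{1}{24 \cdot 1710 + \left(339510 + 3741098\right)} = \frac{1}{41040 + 4080608} = \frac{1}{4121648}$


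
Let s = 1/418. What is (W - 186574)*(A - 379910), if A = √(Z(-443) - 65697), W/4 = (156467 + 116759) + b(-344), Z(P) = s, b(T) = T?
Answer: -343801074140 + 452477*I*√11478842210/209 ≈ -3.438e+11 + 2.3195e+8*I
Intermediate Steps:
s = 1/418 ≈ 0.0023923
Z(P) = 1/418
W = 1091528 (W = 4*((156467 + 116759) - 344) = 4*(273226 - 344) = 4*272882 = 1091528)
A = I*√11478842210/418 (A = √(1/418 - 65697) = √(-27461345/418) = I*√11478842210/418 ≈ 256.31*I)
(W - 186574)*(A - 379910) = (1091528 - 186574)*(I*√11478842210/418 - 379910) = 904954*(-379910 + I*√11478842210/418) = -343801074140 + 452477*I*√11478842210/209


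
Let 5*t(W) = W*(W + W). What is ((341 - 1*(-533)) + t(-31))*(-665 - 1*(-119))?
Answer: -3435432/5 ≈ -6.8709e+5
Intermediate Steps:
t(W) = 2*W²/5 (t(W) = (W*(W + W))/5 = (W*(2*W))/5 = (2*W²)/5 = 2*W²/5)
((341 - 1*(-533)) + t(-31))*(-665 - 1*(-119)) = ((341 - 1*(-533)) + (⅖)*(-31)²)*(-665 - 1*(-119)) = ((341 + 533) + (⅖)*961)*(-665 + 119) = (874 + 1922/5)*(-546) = (6292/5)*(-546) = -3435432/5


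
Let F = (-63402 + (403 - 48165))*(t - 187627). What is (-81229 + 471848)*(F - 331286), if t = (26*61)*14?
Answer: 7182995560462234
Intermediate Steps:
t = 22204 (t = 1586*14 = 22204)
F = 18389082372 (F = (-63402 + (403 - 48165))*(22204 - 187627) = (-63402 - 47762)*(-165423) = -111164*(-165423) = 18389082372)
(-81229 + 471848)*(F - 331286) = (-81229 + 471848)*(18389082372 - 331286) = 390619*18388751086 = 7182995560462234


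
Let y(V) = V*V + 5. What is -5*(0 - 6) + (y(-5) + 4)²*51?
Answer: 58986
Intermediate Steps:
y(V) = 5 + V² (y(V) = V² + 5 = 5 + V²)
-5*(0 - 6) + (y(-5) + 4)²*51 = -5*(0 - 6) + ((5 + (-5)²) + 4)²*51 = -5*(-6) + ((5 + 25) + 4)²*51 = 30 + (30 + 4)²*51 = 30 + 34²*51 = 30 + 1156*51 = 30 + 58956 = 58986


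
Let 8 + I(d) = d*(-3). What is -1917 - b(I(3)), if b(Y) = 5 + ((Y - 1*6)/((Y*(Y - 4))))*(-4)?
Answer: -686246/357 ≈ -1922.3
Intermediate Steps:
I(d) = -8 - 3*d (I(d) = -8 + d*(-3) = -8 - 3*d)
b(Y) = 5 - 4*(-6 + Y)/(Y*(-4 + Y)) (b(Y) = 5 + ((Y - 6)/((Y*(-4 + Y))))*(-4) = 5 + ((-6 + Y)*(1/(Y*(-4 + Y))))*(-4) = 5 + ((-6 + Y)/(Y*(-4 + Y)))*(-4) = 5 - 4*(-6 + Y)/(Y*(-4 + Y)))
-1917 - b(I(3)) = -1917 - (24 - 24*(-8 - 3*3) + 5*(-8 - 3*3)²)/((-8 - 3*3)*(-4 + (-8 - 3*3))) = -1917 - (24 - 24*(-8 - 9) + 5*(-8 - 9)²)/((-8 - 9)*(-4 + (-8 - 9))) = -1917 - (24 - 24*(-17) + 5*(-17)²)/((-17)*(-4 - 17)) = -1917 - (-1)*(24 + 408 + 5*289)/(17*(-21)) = -1917 - (-1)*(-1)*(24 + 408 + 1445)/(17*21) = -1917 - (-1)*(-1)*1877/(17*21) = -1917 - 1*1877/357 = -1917 - 1877/357 = -686246/357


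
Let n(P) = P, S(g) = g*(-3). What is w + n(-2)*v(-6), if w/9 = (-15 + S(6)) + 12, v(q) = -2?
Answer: -185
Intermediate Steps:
S(g) = -3*g
w = -189 (w = 9*((-15 - 3*6) + 12) = 9*((-15 - 18) + 12) = 9*(-33 + 12) = 9*(-21) = -189)
w + n(-2)*v(-6) = -189 - 2*(-2) = -189 + 4 = -185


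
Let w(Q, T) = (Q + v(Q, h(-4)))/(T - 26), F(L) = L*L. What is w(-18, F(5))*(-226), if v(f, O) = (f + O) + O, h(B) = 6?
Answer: -5424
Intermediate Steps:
v(f, O) = f + 2*O (v(f, O) = (O + f) + O = f + 2*O)
F(L) = L**2
w(Q, T) = (12 + 2*Q)/(-26 + T) (w(Q, T) = (Q + (Q + 2*6))/(T - 26) = (Q + (Q + 12))/(-26 + T) = (Q + (12 + Q))/(-26 + T) = (12 + 2*Q)/(-26 + T))
w(-18, F(5))*(-226) = (2*(6 - 18)/(-26 + 5**2))*(-226) = (2*(-12)/(-26 + 25))*(-226) = (2*(-12)/(-1))*(-226) = (2*(-1)*(-12))*(-226) = 24*(-226) = -5424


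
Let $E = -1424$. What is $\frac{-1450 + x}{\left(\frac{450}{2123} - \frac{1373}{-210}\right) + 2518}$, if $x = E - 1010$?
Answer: $- \frac{1731603720}{1125609319} \approx -1.5384$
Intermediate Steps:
$x = -2434$ ($x = -1424 - 1010 = -2434$)
$\frac{-1450 + x}{\left(\frac{450}{2123} - \frac{1373}{-210}\right) + 2518} = \frac{-1450 - 2434}{\left(\frac{450}{2123} - \frac{1373}{-210}\right) + 2518} = - \frac{3884}{\left(450 \cdot \frac{1}{2123} - - \frac{1373}{210}\right) + 2518} = - \frac{3884}{\left(\frac{450}{2123} + \frac{1373}{210}\right) + 2518} = - \frac{3884}{\frac{3009379}{445830} + 2518} = - \frac{3884}{\frac{1125609319}{445830}} = \left(-3884\right) \frac{445830}{1125609319} = - \frac{1731603720}{1125609319}$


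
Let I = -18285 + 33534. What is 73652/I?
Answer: 73652/15249 ≈ 4.8300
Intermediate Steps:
I = 15249
73652/I = 73652/15249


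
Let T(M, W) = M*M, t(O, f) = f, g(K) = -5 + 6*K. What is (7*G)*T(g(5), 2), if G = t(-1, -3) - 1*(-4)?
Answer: 4375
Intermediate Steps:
T(M, W) = M²
G = 1 (G = -3 - 1*(-4) = -3 + 4 = 1)
(7*G)*T(g(5), 2) = (7*1)*(-5 + 6*5)² = 7*(-5 + 30)² = 7*25² = 7*625 = 4375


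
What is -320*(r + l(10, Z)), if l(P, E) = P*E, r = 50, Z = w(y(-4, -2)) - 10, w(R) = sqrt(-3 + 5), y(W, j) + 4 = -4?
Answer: 16000 - 3200*sqrt(2) ≈ 11475.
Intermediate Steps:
y(W, j) = -8 (y(W, j) = -4 - 4 = -8)
w(R) = sqrt(2)
Z = -10 + sqrt(2) (Z = sqrt(2) - 10 = -10 + sqrt(2) ≈ -8.5858)
l(P, E) = E*P
-320*(r + l(10, Z)) = -320*(50 + (-10 + sqrt(2))*10) = -320*(50 + (-100 + 10*sqrt(2))) = -320*(-50 + 10*sqrt(2)) = 16000 - 3200*sqrt(2)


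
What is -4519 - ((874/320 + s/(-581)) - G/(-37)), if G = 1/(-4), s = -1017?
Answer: -15558582469/3439520 ≈ -4523.5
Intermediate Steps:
G = -¼ ≈ -0.25000
-4519 - ((874/320 + s/(-581)) - G/(-37)) = -4519 - ((874/320 - 1017/(-581)) - (-1)/((-37)*4)) = -4519 - ((874*(1/320) - 1017*(-1/581)) - (-1)*(-1)/(37*4)) = -4519 - ((437/160 + 1017/581) - 1*1/148) = -4519 - (416617/92960 - 1/148) = -4519 - 1*15391589/3439520 = -4519 - 15391589/3439520 = -15558582469/3439520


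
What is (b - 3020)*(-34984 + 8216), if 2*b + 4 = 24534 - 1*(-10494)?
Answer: -387921856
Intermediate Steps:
b = 17512 (b = -2 + (24534 - 1*(-10494))/2 = -2 + (24534 + 10494)/2 = -2 + (1/2)*35028 = -2 + 17514 = 17512)
(b - 3020)*(-34984 + 8216) = (17512 - 3020)*(-34984 + 8216) = 14492*(-26768) = -387921856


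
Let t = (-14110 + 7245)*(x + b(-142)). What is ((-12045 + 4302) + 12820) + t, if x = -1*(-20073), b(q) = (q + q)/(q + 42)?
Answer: -689077823/5 ≈ -1.3782e+8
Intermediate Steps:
b(q) = 2*q/(42 + q) (b(q) = (2*q)/(42 + q) = 2*q/(42 + q))
x = 20073
t = -689103208/5 (t = (-14110 + 7245)*(20073 + 2*(-142)/(42 - 142)) = -6865*(20073 + 2*(-142)/(-100)) = -6865*(20073 + 2*(-142)*(-1/100)) = -6865*(20073 + 71/25) = -6865*501896/25 = -689103208/5 ≈ -1.3782e+8)
((-12045 + 4302) + 12820) + t = ((-12045 + 4302) + 12820) - 689103208/5 = (-7743 + 12820) - 689103208/5 = 5077 - 689103208/5 = -689077823/5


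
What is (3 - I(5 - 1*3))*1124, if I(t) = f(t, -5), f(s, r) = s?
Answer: 1124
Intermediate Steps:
I(t) = t
(3 - I(5 - 1*3))*1124 = (3 - (5 - 1*3))*1124 = (3 - (5 - 3))*1124 = (3 - 1*2)*1124 = (3 - 2)*1124 = 1*1124 = 1124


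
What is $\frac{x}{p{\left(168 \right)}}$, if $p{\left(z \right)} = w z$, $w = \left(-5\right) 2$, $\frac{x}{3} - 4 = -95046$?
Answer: $\frac{47521}{280} \approx 169.72$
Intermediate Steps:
$x = -285126$ ($x = 12 + 3 \left(-95046\right) = 12 - 285138 = -285126$)
$w = -10$
$p{\left(z \right)} = - 10 z$
$\frac{x}{p{\left(168 \right)}} = - \frac{285126}{\left(-10\right) 168} = - \frac{285126}{-1680} = \left(-285126\right) \left(- \frac{1}{1680}\right) = \frac{47521}{280}$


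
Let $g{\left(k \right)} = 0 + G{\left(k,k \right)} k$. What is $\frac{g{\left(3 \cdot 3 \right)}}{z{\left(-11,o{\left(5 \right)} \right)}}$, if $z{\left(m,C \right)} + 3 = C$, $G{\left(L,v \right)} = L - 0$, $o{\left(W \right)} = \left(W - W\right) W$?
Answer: $-27$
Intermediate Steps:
$o{\left(W \right)} = 0$ ($o{\left(W \right)} = 0 W = 0$)
$G{\left(L,v \right)} = L$ ($G{\left(L,v \right)} = L + 0 = L$)
$z{\left(m,C \right)} = -3 + C$
$g{\left(k \right)} = k^{2}$ ($g{\left(k \right)} = 0 + k k = 0 + k^{2} = k^{2}$)
$\frac{g{\left(3 \cdot 3 \right)}}{z{\left(-11,o{\left(5 \right)} \right)}} = \frac{\left(3 \cdot 3\right)^{2}}{-3 + 0} = \frac{9^{2}}{-3} = 81 \left(- \frac{1}{3}\right) = -27$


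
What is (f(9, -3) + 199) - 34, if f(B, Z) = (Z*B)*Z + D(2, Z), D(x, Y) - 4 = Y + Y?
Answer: 244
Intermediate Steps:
D(x, Y) = 4 + 2*Y (D(x, Y) = 4 + (Y + Y) = 4 + 2*Y)
f(B, Z) = 4 + 2*Z + B*Z² (f(B, Z) = (Z*B)*Z + (4 + 2*Z) = (B*Z)*Z + (4 + 2*Z) = B*Z² + (4 + 2*Z) = 4 + 2*Z + B*Z²)
(f(9, -3) + 199) - 34 = ((4 + 2*(-3) + 9*(-3)²) + 199) - 34 = ((4 - 6 + 9*9) + 199) - 34 = ((4 - 6 + 81) + 199) - 34 = (79 + 199) - 34 = 278 - 34 = 244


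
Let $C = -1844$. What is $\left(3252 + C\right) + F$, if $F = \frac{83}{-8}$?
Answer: $\frac{11181}{8} \approx 1397.6$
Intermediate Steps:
$F = - \frac{83}{8}$ ($F = 83 \left(- \frac{1}{8}\right) = - \frac{83}{8} \approx -10.375$)
$\left(3252 + C\right) + F = \left(3252 - 1844\right) - \frac{83}{8} = 1408 - \frac{83}{8} = \frac{11181}{8}$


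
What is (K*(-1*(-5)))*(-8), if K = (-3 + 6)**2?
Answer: -360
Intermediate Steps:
K = 9 (K = 3**2 = 9)
(K*(-1*(-5)))*(-8) = (9*(-1*(-5)))*(-8) = (9*5)*(-8) = 45*(-8) = -360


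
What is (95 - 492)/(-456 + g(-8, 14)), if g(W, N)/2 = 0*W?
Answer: 397/456 ≈ 0.87061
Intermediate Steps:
g(W, N) = 0 (g(W, N) = 2*(0*W) = 2*0 = 0)
(95 - 492)/(-456 + g(-8, 14)) = (95 - 492)/(-456 + 0) = -397/(-456) = -397*(-1/456) = 397/456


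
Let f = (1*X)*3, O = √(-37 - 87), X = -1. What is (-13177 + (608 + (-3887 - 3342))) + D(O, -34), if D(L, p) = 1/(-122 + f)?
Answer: -2474751/125 ≈ -19798.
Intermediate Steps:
O = 2*I*√31 (O = √(-124) = 2*I*√31 ≈ 11.136*I)
f = -3 (f = (1*(-1))*3 = -1*3 = -3)
D(L, p) = -1/125 (D(L, p) = 1/(-122 - 3) = 1/(-125) = -1/125)
(-13177 + (608 + (-3887 - 3342))) + D(O, -34) = (-13177 + (608 + (-3887 - 3342))) - 1/125 = (-13177 + (608 - 7229)) - 1/125 = (-13177 - 6621) - 1/125 = -19798 - 1/125 = -2474751/125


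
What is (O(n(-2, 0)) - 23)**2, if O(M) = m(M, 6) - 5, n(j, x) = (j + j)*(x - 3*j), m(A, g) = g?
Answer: 484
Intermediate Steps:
n(j, x) = 2*j*(x - 3*j) (n(j, x) = (2*j)*(x - 3*j) = 2*j*(x - 3*j))
O(M) = 1 (O(M) = 6 - 5 = 1)
(O(n(-2, 0)) - 23)**2 = (1 - 23)**2 = (-22)**2 = 484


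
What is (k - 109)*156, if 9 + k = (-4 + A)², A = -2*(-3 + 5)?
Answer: -8424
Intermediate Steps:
A = -4 (A = -2*2 = -4)
k = 55 (k = -9 + (-4 - 4)² = -9 + (-8)² = -9 + 64 = 55)
(k - 109)*156 = (55 - 109)*156 = -54*156 = -8424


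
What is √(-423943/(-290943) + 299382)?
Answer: 7*√57465214874087/96981 ≈ 547.16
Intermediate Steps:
√(-423943/(-290943) + 299382) = √(-423943*(-1/290943) + 299382) = √(423943/290943 + 299382) = √(87103521169/290943) = 7*√57465214874087/96981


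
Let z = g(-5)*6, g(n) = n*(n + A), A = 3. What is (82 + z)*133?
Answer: 18886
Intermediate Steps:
g(n) = n*(3 + n) (g(n) = n*(n + 3) = n*(3 + n))
z = 60 (z = -5*(3 - 5)*6 = -5*(-2)*6 = 10*6 = 60)
(82 + z)*133 = (82 + 60)*133 = 142*133 = 18886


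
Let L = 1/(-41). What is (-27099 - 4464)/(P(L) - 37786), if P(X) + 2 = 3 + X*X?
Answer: 53057403/63516584 ≈ 0.83533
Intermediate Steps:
L = -1/41 ≈ -0.024390
P(X) = 1 + X² (P(X) = -2 + (3 + X*X) = -2 + (3 + X²) = 1 + X²)
(-27099 - 4464)/(P(L) - 37786) = (-27099 - 4464)/((1 + (-1/41)²) - 37786) = -31563/((1 + 1/1681) - 37786) = -31563/(1682/1681 - 37786) = -31563/(-63516584/1681) = -31563*(-1681/63516584) = 53057403/63516584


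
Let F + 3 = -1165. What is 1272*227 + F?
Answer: 287576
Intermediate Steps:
F = -1168 (F = -3 - 1165 = -1168)
1272*227 + F = 1272*227 - 1168 = 288744 - 1168 = 287576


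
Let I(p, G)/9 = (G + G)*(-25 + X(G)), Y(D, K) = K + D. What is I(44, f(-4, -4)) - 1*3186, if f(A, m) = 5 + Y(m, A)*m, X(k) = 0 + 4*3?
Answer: -11844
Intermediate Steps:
Y(D, K) = D + K
X(k) = 12 (X(k) = 0 + 12 = 12)
f(A, m) = 5 + m*(A + m) (f(A, m) = 5 + (m + A)*m = 5 + (A + m)*m = 5 + m*(A + m))
I(p, G) = -234*G (I(p, G) = 9*((G + G)*(-25 + 12)) = 9*((2*G)*(-13)) = 9*(-26*G) = -234*G)
I(44, f(-4, -4)) - 1*3186 = -234*(5 - 4*(-4 - 4)) - 1*3186 = -234*(5 - 4*(-8)) - 3186 = -234*(5 + 32) - 3186 = -234*37 - 3186 = -8658 - 3186 = -11844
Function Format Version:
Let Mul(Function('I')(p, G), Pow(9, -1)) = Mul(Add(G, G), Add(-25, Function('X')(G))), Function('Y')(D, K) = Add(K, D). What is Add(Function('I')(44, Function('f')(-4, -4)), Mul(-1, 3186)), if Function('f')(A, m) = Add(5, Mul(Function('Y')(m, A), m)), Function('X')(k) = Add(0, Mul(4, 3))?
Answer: -11844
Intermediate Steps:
Function('Y')(D, K) = Add(D, K)
Function('X')(k) = 12 (Function('X')(k) = Add(0, 12) = 12)
Function('f')(A, m) = Add(5, Mul(m, Add(A, m))) (Function('f')(A, m) = Add(5, Mul(Add(m, A), m)) = Add(5, Mul(Add(A, m), m)) = Add(5, Mul(m, Add(A, m))))
Function('I')(p, G) = Mul(-234, G) (Function('I')(p, G) = Mul(9, Mul(Add(G, G), Add(-25, 12))) = Mul(9, Mul(Mul(2, G), -13)) = Mul(9, Mul(-26, G)) = Mul(-234, G))
Add(Function('I')(44, Function('f')(-4, -4)), Mul(-1, 3186)) = Add(Mul(-234, Add(5, Mul(-4, Add(-4, -4)))), Mul(-1, 3186)) = Add(Mul(-234, Add(5, Mul(-4, -8))), -3186) = Add(Mul(-234, Add(5, 32)), -3186) = Add(Mul(-234, 37), -3186) = Add(-8658, -3186) = -11844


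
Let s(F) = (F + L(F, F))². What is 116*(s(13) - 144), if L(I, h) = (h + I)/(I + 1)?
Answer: 436160/49 ≈ 8901.2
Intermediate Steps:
L(I, h) = (I + h)/(1 + I)
s(F) = (F + 2*F/(1 + F))² (s(F) = (F + (F + F)/(1 + F))² = (F + (2*F)/(1 + F))² = (F + 2*F/(1 + F))²)
116*(s(13) - 144) = 116*(13²*(3 + 13)²/(1 + 13)² - 144) = 116*(169*16²/14² - 144) = 116*(169*(1/196)*256 - 144) = 116*(10816/49 - 144) = 116*(3760/49) = 436160/49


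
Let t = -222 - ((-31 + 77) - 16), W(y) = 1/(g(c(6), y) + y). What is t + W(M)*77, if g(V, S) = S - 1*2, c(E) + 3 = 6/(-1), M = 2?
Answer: -427/2 ≈ -213.50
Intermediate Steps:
c(E) = -9 (c(E) = -3 + 6/(-1) = -3 + 6*(-1) = -3 - 6 = -9)
g(V, S) = -2 + S (g(V, S) = S - 2 = -2 + S)
W(y) = 1/(-2 + 2*y) (W(y) = 1/((-2 + y) + y) = 1/(-2 + 2*y))
t = -252 (t = -222 - (46 - 16) = -222 - 1*30 = -222 - 30 = -252)
t + W(M)*77 = -252 + (1/(2*(-1 + 2)))*77 = -252 + ((½)/1)*77 = -252 + ((½)*1)*77 = -252 + (½)*77 = -252 + 77/2 = -427/2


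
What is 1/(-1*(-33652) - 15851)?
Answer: 1/17801 ≈ 5.6177e-5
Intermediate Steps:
1/(-1*(-33652) - 15851) = 1/(33652 - 15851) = 1/17801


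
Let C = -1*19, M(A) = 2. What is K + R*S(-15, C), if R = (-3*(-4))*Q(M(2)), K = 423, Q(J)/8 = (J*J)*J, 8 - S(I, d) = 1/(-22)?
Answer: 72621/11 ≈ 6601.9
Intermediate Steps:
C = -19
S(I, d) = 177/22 (S(I, d) = 8 - 1/(-22) = 8 - 1*(-1/22) = 8 + 1/22 = 177/22)
Q(J) = 8*J³ (Q(J) = 8*((J*J)*J) = 8*(J²*J) = 8*J³)
R = 768 (R = (-3*(-4))*(8*2³) = 12*(8*8) = 12*64 = 768)
K + R*S(-15, C) = 423 + 768*(177/22) = 423 + 67968/11 = 72621/11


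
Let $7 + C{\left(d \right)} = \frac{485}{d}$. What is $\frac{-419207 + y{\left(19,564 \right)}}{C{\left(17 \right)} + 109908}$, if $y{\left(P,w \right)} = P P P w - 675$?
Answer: $\frac{29313049}{934401} \approx 31.371$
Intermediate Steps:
$C{\left(d \right)} = -7 + \frac{485}{d}$
$y{\left(P,w \right)} = -675 + w P^{3}$ ($y{\left(P,w \right)} = P^{2} P w - 675 = P^{3} w - 675 = w P^{3} - 675 = -675 + w P^{3}$)
$\frac{-419207 + y{\left(19,564 \right)}}{C{\left(17 \right)} + 109908} = \frac{-419207 - \left(675 - 564 \cdot 19^{3}\right)}{\left(-7 + \frac{485}{17}\right) + 109908} = \frac{-419207 + \left(-675 + 564 \cdot 6859\right)}{\left(-7 + 485 \cdot \frac{1}{17}\right) + 109908} = \frac{-419207 + \left(-675 + 3868476\right)}{\left(-7 + \frac{485}{17}\right) + 109908} = \frac{-419207 + 3867801}{\frac{366}{17} + 109908} = \frac{3448594}{\frac{1868802}{17}} = 3448594 \cdot \frac{17}{1868802} = \frac{29313049}{934401}$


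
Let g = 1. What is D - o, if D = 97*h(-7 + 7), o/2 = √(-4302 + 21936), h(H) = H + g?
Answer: 97 - 2*√17634 ≈ -168.59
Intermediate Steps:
h(H) = 1 + H (h(H) = H + 1 = 1 + H)
o = 2*√17634 (o = 2*√(-4302 + 21936) = 2*√17634 ≈ 265.59)
D = 97 (D = 97*(1 + (-7 + 7)) = 97*(1 + 0) = 97*1 = 97)
D - o = 97 - 2*√17634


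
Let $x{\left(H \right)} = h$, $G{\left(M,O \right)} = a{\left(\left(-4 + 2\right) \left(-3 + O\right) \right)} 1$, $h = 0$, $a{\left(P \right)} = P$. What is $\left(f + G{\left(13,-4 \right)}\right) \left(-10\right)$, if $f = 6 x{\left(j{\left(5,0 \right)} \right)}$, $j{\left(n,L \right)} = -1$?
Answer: $-140$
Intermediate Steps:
$G{\left(M,O \right)} = 6 - 2 O$ ($G{\left(M,O \right)} = \left(-4 + 2\right) \left(-3 + O\right) 1 = - 2 \left(-3 + O\right) 1 = \left(6 - 2 O\right) 1 = 6 - 2 O$)
$x{\left(H \right)} = 0$
$f = 0$ ($f = 6 \cdot 0 = 0$)
$\left(f + G{\left(13,-4 \right)}\right) \left(-10\right) = \left(0 + \left(6 - -8\right)\right) \left(-10\right) = \left(0 + \left(6 + 8\right)\right) \left(-10\right) = \left(0 + 14\right) \left(-10\right) = 14 \left(-10\right) = -140$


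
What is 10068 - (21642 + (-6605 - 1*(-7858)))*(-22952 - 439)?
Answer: 535547013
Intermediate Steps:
10068 - (21642 + (-6605 - 1*(-7858)))*(-22952 - 439) = 10068 - (21642 + (-6605 + 7858))*(-23391) = 10068 - (21642 + 1253)*(-23391) = 10068 - 22895*(-23391) = 10068 - 1*(-535536945) = 10068 + 535536945 = 535547013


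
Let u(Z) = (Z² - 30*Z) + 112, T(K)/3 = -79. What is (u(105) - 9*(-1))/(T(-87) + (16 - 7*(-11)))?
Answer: -1999/36 ≈ -55.528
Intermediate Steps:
T(K) = -237 (T(K) = 3*(-79) = -237)
u(Z) = 112 + Z² - 30*Z
(u(105) - 9*(-1))/(T(-87) + (16 - 7*(-11))) = ((112 + 105² - 30*105) - 9*(-1))/(-237 + (16 - 7*(-11))) = ((112 + 11025 - 3150) + 9)/(-237 + (16 + 77)) = (7987 + 9)/(-237 + 93) = 7996/(-144) = 7996*(-1/144) = -1999/36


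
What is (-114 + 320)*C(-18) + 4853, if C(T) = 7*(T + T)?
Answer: -47059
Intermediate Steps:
C(T) = 14*T (C(T) = 7*(2*T) = 14*T)
(-114 + 320)*C(-18) + 4853 = (-114 + 320)*(14*(-18)) + 4853 = 206*(-252) + 4853 = -51912 + 4853 = -47059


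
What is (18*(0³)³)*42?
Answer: 0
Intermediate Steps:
(18*(0³)³)*42 = (18*0³)*42 = (18*0)*42 = 0*42 = 0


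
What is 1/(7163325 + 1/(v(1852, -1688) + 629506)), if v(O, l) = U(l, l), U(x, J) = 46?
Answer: 629552/4509685580401 ≈ 1.3960e-7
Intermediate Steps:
v(O, l) = 46
1/(7163325 + 1/(v(1852, -1688) + 629506)) = 1/(7163325 + 1/(46 + 629506)) = 1/(7163325 + 1/629552) = 1/(4509685580401/629552) = 629552/4509685580401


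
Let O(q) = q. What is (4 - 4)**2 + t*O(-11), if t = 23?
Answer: -253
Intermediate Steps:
(4 - 4)**2 + t*O(-11) = (4 - 4)**2 + 23*(-11) = 0**2 - 253 = 0 - 253 = -253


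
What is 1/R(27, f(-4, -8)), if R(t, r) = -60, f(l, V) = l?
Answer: -1/60 ≈ -0.016667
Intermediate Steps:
1/R(27, f(-4, -8)) = 1/(-60) = -1/60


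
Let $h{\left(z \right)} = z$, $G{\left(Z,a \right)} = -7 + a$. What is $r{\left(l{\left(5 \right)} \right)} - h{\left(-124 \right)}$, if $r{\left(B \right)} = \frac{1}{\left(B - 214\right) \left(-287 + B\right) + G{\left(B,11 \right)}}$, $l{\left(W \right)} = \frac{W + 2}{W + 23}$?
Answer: $\frac{121612892}{980749} \approx 124.0$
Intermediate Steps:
$l{\left(W \right)} = \frac{2 + W}{23 + W}$
$r{\left(B \right)} = \frac{1}{4 + \left(-287 + B\right) \left(-214 + B\right)}$ ($r{\left(B \right)} = \frac{1}{\left(B - 214\right) \left(-287 + B\right) + \left(-7 + 11\right)} = \frac{1}{\left(-214 + B\right) \left(-287 + B\right) + 4} = \frac{1}{\left(-287 + B\right) \left(-214 + B\right) + 4} = \frac{1}{4 + \left(-287 + B\right) \left(-214 + B\right)}$)
$r{\left(l{\left(5 \right)} \right)} - h{\left(-124 \right)} = \frac{1}{61422 + \left(\frac{2 + 5}{23 + 5}\right)^{2} - 501 \frac{2 + 5}{23 + 5}} - -124 = \frac{1}{61422 + \left(\frac{1}{28} \cdot 7\right)^{2} - 501 \cdot \frac{1}{28} \cdot 7} + 124 = \frac{1}{61422 + \left(\frac{1}{4}\right)^{2} - \frac{501}{4}} + 124 = \frac{1}{61422 + \frac{1}{16} - \frac{501}{4}} + 124 = \frac{1}{\frac{980749}{16}} + 124 = \frac{16}{980749} + 124 = \frac{121612892}{980749}$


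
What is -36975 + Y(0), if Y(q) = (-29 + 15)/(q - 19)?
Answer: -702511/19 ≈ -36974.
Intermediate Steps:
Y(q) = -14/(-19 + q)
-36975 + Y(0) = -36975 - 14/(-19 + 0) = -36975 - 14/(-19) = -36975 - 14*(-1/19) = -36975 + 14/19 = -702511/19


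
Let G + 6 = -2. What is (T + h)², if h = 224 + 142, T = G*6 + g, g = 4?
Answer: 103684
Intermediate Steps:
G = -8 (G = -6 - 2 = -8)
T = -44 (T = -8*6 + 4 = -48 + 4 = -44)
h = 366
(T + h)² = (-44 + 366)² = 322² = 103684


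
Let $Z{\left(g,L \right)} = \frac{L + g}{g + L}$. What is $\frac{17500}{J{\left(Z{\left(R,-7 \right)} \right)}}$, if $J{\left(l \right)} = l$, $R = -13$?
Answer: $17500$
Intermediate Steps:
$Z{\left(g,L \right)} = 1$ ($Z{\left(g,L \right)} = \frac{L + g}{L + g} = 1$)
$\frac{17500}{J{\left(Z{\left(R,-7 \right)} \right)}} = \frac{17500}{1} = 17500 \cdot 1 = 17500$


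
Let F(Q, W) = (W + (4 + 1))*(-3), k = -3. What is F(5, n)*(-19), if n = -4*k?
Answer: 969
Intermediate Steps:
n = 12 (n = -4*(-3) = 12)
F(Q, W) = -15 - 3*W (F(Q, W) = (W + 5)*(-3) = (5 + W)*(-3) = -15 - 3*W)
F(5, n)*(-19) = (-15 - 3*12)*(-19) = (-15 - 36)*(-19) = -51*(-19) = 969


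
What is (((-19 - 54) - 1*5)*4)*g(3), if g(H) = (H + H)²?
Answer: -11232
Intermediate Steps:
g(H) = 4*H² (g(H) = (2*H)² = 4*H²)
(((-19 - 54) - 1*5)*4)*g(3) = (((-19 - 54) - 1*5)*4)*(4*3²) = ((-73 - 5)*4)*(4*9) = -78*4*36 = -312*36 = -11232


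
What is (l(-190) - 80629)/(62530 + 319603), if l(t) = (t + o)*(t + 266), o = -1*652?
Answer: -144621/382133 ≈ -0.37846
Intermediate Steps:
o = -652
l(t) = (-652 + t)*(266 + t) (l(t) = (t - 652)*(t + 266) = (-652 + t)*(266 + t))
(l(-190) - 80629)/(62530 + 319603) = ((-173432 + (-190)² - 386*(-190)) - 80629)/(62530 + 319603) = ((-173432 + 36100 + 73340) - 80629)/382133 = (-63992 - 80629)*(1/382133) = -144621*1/382133 = -144621/382133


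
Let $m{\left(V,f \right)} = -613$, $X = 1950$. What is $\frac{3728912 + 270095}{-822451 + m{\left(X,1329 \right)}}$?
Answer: $- \frac{3999007}{823064} \approx -4.8587$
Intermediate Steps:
$\frac{3728912 + 270095}{-822451 + m{\left(X,1329 \right)}} = \frac{3728912 + 270095}{-822451 - 613} = \frac{3999007}{-823064} = 3999007 \left(- \frac{1}{823064}\right) = - \frac{3999007}{823064}$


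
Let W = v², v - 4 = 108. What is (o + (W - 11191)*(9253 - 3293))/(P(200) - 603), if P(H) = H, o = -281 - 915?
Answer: -8062684/403 ≈ -20007.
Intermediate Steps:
o = -1196
v = 112 (v = 4 + 108 = 112)
W = 12544 (W = 112² = 12544)
(o + (W - 11191)*(9253 - 3293))/(P(200) - 603) = (-1196 + (12544 - 11191)*(9253 - 3293))/(200 - 603) = (-1196 + 1353*5960)/(-403) = (-1196 + 8063880)*(-1/403) = 8062684*(-1/403) = -8062684/403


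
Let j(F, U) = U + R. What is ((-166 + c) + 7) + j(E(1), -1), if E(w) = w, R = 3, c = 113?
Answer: -44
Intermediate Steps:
j(F, U) = 3 + U (j(F, U) = U + 3 = 3 + U)
((-166 + c) + 7) + j(E(1), -1) = ((-166 + 113) + 7) + (3 - 1) = (-53 + 7) + 2 = -46 + 2 = -44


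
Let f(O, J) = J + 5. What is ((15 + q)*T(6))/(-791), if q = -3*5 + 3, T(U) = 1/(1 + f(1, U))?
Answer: -1/3164 ≈ -0.00031606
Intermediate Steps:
f(O, J) = 5 + J
T(U) = 1/(6 + U) (T(U) = 1/(1 + (5 + U)) = 1/(6 + U))
q = -12 (q = -15 + 3 = -12)
((15 + q)*T(6))/(-791) = ((15 - 12)/(6 + 6))/(-791) = (3/12)*(-1/791) = (3*(1/12))*(-1/791) = (¼)*(-1/791) = -1/3164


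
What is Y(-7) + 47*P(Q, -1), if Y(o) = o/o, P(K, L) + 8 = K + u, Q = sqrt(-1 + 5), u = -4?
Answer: -469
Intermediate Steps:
Q = 2 (Q = sqrt(4) = 2)
P(K, L) = -12 + K (P(K, L) = -8 + (K - 4) = -8 + (-4 + K) = -12 + K)
Y(o) = 1
Y(-7) + 47*P(Q, -1) = 1 + 47*(-12 + 2) = 1 + 47*(-10) = 1 - 470 = -469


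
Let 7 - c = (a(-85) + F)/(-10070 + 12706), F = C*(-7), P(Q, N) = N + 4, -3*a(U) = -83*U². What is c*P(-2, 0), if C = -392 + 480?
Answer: -542471/1977 ≈ -274.39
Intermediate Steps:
C = 88
a(U) = 83*U²/3 (a(U) = -(-83)*U²/3 = 83*U²/3)
P(Q, N) = 4 + N
F = -616 (F = 88*(-7) = -616)
c = -542471/7908 (c = 7 - ((83/3)*(-85)² - 616)/(-10070 + 12706) = 7 - ((83/3)*7225 - 616)/2636 = 7 - (599675/3 - 616)/2636 = 7 - 597827/(3*2636) = 7 - 1*597827/7908 = 7 - 597827/7908 = -542471/7908 ≈ -68.598)
c*P(-2, 0) = -542471*(4 + 0)/7908 = -542471/7908*4 = -542471/1977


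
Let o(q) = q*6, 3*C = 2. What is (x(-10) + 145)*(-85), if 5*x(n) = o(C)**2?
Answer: -12597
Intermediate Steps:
C = 2/3 (C = (1/3)*2 = 2/3 ≈ 0.66667)
o(q) = 6*q
x(n) = 16/5 (x(n) = (6*(2/3))**2/5 = (1/5)*4**2 = (1/5)*16 = 16/5)
(x(-10) + 145)*(-85) = (16/5 + 145)*(-85) = (741/5)*(-85) = -12597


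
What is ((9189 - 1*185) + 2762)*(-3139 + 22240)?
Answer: 224742366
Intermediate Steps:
((9189 - 1*185) + 2762)*(-3139 + 22240) = ((9189 - 185) + 2762)*19101 = (9004 + 2762)*19101 = 11766*19101 = 224742366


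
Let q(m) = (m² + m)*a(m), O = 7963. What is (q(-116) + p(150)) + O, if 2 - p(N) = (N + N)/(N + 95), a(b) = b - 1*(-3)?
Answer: -73473355/49 ≈ -1.4995e+6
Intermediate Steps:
a(b) = 3 + b (a(b) = b + 3 = 3 + b)
p(N) = 2 - 2*N/(95 + N) (p(N) = 2 - (N + N)/(N + 95) = 2 - 2*N/(95 + N))
q(m) = (3 + m)*(m + m²) (q(m) = (m² + m)*(3 + m) = (m + m²)*(3 + m) = (3 + m)*(m + m²))
(q(-116) + p(150)) + O = (-116*(1 - 116)*(3 - 116) + 190/(95 + 150)) + 7963 = (-116*(-115)*(-113) + 190/245) + 7963 = (-1507420 + 190*(1/245)) + 7963 = (-1507420 + 38/49) + 7963 = -73863542/49 + 7963 = -73473355/49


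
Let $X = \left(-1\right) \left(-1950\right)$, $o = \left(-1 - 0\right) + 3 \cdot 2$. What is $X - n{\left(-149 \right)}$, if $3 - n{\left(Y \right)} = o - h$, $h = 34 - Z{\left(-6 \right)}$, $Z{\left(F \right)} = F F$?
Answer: $1954$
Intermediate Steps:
$Z{\left(F \right)} = F^{2}$
$o = 5$ ($o = \left(-1 + 0\right) + 6 = -1 + 6 = 5$)
$h = -2$ ($h = 34 - \left(-6\right)^{2} = 34 - 36 = -2$)
$n{\left(Y \right)} = -4$ ($n{\left(Y \right)} = 3 - \left(5 - -2\right) = 3 - \left(5 + 2\right) = 3 - 7 = -4$)
$X = 1950$
$X - n{\left(-149 \right)} = 1950 - -4 = 1950 + 4 = 1954$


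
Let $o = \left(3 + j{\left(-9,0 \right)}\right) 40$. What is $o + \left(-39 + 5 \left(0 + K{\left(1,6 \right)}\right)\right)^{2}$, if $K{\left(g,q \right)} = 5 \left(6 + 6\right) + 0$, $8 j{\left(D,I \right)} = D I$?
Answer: $68241$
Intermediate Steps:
$j{\left(D,I \right)} = \frac{D I}{8}$
$K{\left(g,q \right)} = 60$ ($K{\left(g,q \right)} = 5 \cdot 12 + 0 = 60 + 0 = 60$)
$o = 120$ ($o = \left(3 + \frac{1}{8} \left(-9\right) 0\right) 40 = \left(3 + 0\right) 40 = 3 \cdot 40 = 120$)
$o + \left(-39 + 5 \left(0 + K{\left(1,6 \right)}\right)\right)^{2} = 120 + \left(-39 + 5 \left(0 + 60\right)\right)^{2} = 120 + \left(-39 + 5 \cdot 60\right)^{2} = 120 + \left(-39 + 300\right)^{2} = 120 + 261^{2} = 120 + 68121 = 68241$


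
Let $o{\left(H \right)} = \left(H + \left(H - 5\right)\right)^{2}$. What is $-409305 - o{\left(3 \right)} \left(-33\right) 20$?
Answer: $-408645$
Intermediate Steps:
$o{\left(H \right)} = \left(-5 + 2 H\right)^{2}$ ($o{\left(H \right)} = \left(H + \left(-5 + H\right)\right)^{2} = \left(-5 + 2 H\right)^{2}$)
$-409305 - o{\left(3 \right)} \left(-33\right) 20 = -409305 - \left(-5 + 2 \cdot 3\right)^{2} \left(-33\right) 20 = -409305 - \left(-5 + 6\right)^{2} \left(-33\right) 20 = -409305 - 1^{2} \left(-33\right) 20 = -409305 - 1 \left(-33\right) 20 = -409305 - \left(-33\right) 20 = -409305 - -660 = -409305 + 660 = -408645$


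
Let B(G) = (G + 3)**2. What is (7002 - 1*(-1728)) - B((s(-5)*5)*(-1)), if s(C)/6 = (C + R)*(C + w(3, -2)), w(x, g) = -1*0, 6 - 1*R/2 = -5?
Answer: -6509079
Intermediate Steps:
R = 22 (R = 12 - 2*(-5) = 12 + 10 = 22)
w(x, g) = 0
s(C) = 6*C*(22 + C) (s(C) = 6*((C + 22)*(C + 0)) = 6*((22 + C)*C) = 6*(C*(22 + C)) = 6*C*(22 + C))
B(G) = (3 + G)**2
(7002 - 1*(-1728)) - B((s(-5)*5)*(-1)) = (7002 - 1*(-1728)) - (3 + ((6*(-5)*(22 - 5))*5)*(-1))**2 = (7002 + 1728) - (3 + ((6*(-5)*17)*5)*(-1))**2 = 8730 - (3 - 510*5*(-1))**2 = 8730 - (3 - 2550*(-1))**2 = 8730 - (3 + 2550)**2 = 8730 - 1*2553**2 = 8730 - 1*6517809 = 8730 - 6517809 = -6509079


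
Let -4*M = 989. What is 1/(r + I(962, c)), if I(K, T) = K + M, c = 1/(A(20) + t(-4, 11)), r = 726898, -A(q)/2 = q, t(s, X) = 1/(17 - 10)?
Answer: 4/2910451 ≈ 1.3744e-6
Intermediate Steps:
t(s, X) = 1/7
A(q) = -2*q
M = -989/4 (M = -1/4*989 = -989/4 ≈ -247.25)
c = -7/279 (c = 1/(-2*20 + 1/7) = 1/(-40 + 1/7) = 1/(-279/7) = -7/279 ≈ -0.025090)
I(K, T) = -989/4 + K (I(K, T) = K - 989/4 = -989/4 + K)
1/(r + I(962, c)) = 1/(726898 + (-989/4 + 962)) = 1/(726898 + 2859/4) = 1/(2910451/4) = 4/2910451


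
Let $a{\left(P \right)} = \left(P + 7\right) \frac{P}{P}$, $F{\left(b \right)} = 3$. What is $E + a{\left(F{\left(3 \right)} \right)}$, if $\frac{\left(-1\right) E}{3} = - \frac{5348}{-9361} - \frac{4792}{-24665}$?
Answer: $\frac{1778591654}{230889065} \approx 7.7032$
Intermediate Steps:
$a{\left(P \right)} = 7 + P$ ($a{\left(P \right)} = \left(7 + P\right) 1 = 7 + P$)
$E = - \frac{530298996}{230889065}$ ($E = - 3 \left(- \frac{5348}{-9361} - \frac{4792}{-24665}\right) = - 3 \left(\left(-5348\right) \left(- \frac{1}{9361}\right) - - \frac{4792}{24665}\right) = - 3 \left(\frac{5348}{9361} + \frac{4792}{24665}\right) = \left(-3\right) \frac{176766332}{230889065} = - \frac{530298996}{230889065} \approx -2.2968$)
$E + a{\left(F{\left(3 \right)} \right)} = - \frac{530298996}{230889065} + \left(7 + 3\right) = - \frac{530298996}{230889065} + 10 = \frac{1778591654}{230889065}$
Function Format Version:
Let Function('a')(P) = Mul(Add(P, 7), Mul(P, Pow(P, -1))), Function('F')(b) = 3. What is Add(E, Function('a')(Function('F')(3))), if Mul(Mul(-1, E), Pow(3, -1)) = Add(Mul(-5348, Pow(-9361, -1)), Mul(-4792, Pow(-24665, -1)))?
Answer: Rational(1778591654, 230889065) ≈ 7.7032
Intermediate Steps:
Function('a')(P) = Add(7, P) (Function('a')(P) = Mul(Add(7, P), 1) = Add(7, P))
E = Rational(-530298996, 230889065) (E = Mul(-3, Add(Mul(-5348, Pow(-9361, -1)), Mul(-4792, Pow(-24665, -1)))) = Mul(-3, Add(Mul(-5348, Rational(-1, 9361)), Mul(-4792, Rational(-1, 24665)))) = Mul(-3, Add(Rational(5348, 9361), Rational(4792, 24665))) = Mul(-3, Rational(176766332, 230889065)) = Rational(-530298996, 230889065) ≈ -2.2968)
Add(E, Function('a')(Function('F')(3))) = Add(Rational(-530298996, 230889065), Add(7, 3)) = Add(Rational(-530298996, 230889065), 10) = Rational(1778591654, 230889065)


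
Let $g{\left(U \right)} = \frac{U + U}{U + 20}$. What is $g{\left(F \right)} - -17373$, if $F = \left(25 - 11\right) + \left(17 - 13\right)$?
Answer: $\frac{330105}{19} \approx 17374.0$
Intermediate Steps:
$F = 18$ ($F = 14 + \left(17 - 13\right) = 14 + 4 = 18$)
$g{\left(U \right)} = \frac{2 U}{20 + U}$
$g{\left(F \right)} - -17373 = 2 \cdot 18 \frac{1}{20 + 18} - -17373 = 2 \cdot 18 \cdot \frac{1}{38} + 17373 = \frac{18}{19} + 17373 = \frac{330105}{19}$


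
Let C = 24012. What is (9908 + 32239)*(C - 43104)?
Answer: -804670524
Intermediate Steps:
(9908 + 32239)*(C - 43104) = (9908 + 32239)*(24012 - 43104) = 42147*(-19092) = -804670524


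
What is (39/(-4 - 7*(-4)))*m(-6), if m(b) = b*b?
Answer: 117/2 ≈ 58.500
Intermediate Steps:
m(b) = b²
(39/(-4 - 7*(-4)))*m(-6) = (39/(-4 - 7*(-4)))*(-6)² = (39/(-4 + 28))*36 = (39/24)*36 = ((1/24)*39)*36 = (13/8)*36 = 117/2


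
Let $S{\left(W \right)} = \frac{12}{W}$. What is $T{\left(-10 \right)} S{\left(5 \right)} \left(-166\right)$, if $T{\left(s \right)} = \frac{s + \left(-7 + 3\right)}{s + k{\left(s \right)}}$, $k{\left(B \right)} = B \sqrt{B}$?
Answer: $- \frac{13944}{275} + \frac{13944 i \sqrt{10}}{275} \approx -50.705 + 160.34 i$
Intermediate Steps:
$k{\left(B \right)} = B^{\frac{3}{2}}$
$T{\left(s \right)} = \frac{-4 + s}{s + s^{\frac{3}{2}}}$ ($T{\left(s \right)} = \frac{s + \left(-7 + 3\right)}{s + s^{\frac{3}{2}}} = \frac{s - 4}{s + s^{\frac{3}{2}}} = \frac{-4 + s}{s + s^{\frac{3}{2}}}$)
$T{\left(-10 \right)} S{\left(5 \right)} \left(-166\right) = \frac{-4 - 10}{-10 + \left(-10\right)^{\frac{3}{2}}} \cdot \frac{12}{5} \left(-166\right) = \frac{1}{-10 - 10 i \sqrt{10}} \left(-14\right) 12 \cdot \frac{1}{5} \left(-166\right) = - \frac{14}{-10 - 10 i \sqrt{10}} \cdot \frac{12}{5} \left(-166\right) = - \frac{168}{5 \left(-10 - 10 i \sqrt{10}\right)} \left(-166\right) = \frac{27888}{5 \left(-10 - 10 i \sqrt{10}\right)}$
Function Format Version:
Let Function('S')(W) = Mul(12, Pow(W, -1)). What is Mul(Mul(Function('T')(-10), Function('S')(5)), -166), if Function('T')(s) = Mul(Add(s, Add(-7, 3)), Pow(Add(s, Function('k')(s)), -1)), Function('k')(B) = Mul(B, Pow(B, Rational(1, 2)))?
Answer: Add(Rational(-13944, 275), Mul(Rational(13944, 275), I, Pow(10, Rational(1, 2)))) ≈ Add(-50.705, Mul(160.34, I))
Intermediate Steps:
Function('k')(B) = Pow(B, Rational(3, 2))
Function('T')(s) = Mul(Pow(Add(s, Pow(s, Rational(3, 2))), -1), Add(-4, s)) (Function('T')(s) = Mul(Add(s, Add(-7, 3)), Pow(Add(s, Pow(s, Rational(3, 2))), -1)) = Mul(Add(s, -4), Pow(Add(s, Pow(s, Rational(3, 2))), -1)) = Mul(Add(-4, s), Pow(Add(s, Pow(s, Rational(3, 2))), -1)) = Mul(Pow(Add(s, Pow(s, Rational(3, 2))), -1), Add(-4, s)))
Mul(Mul(Function('T')(-10), Function('S')(5)), -166) = Mul(Mul(Mul(Pow(Add(-10, Pow(-10, Rational(3, 2))), -1), Add(-4, -10)), Mul(12, Pow(5, -1))), -166) = Mul(Mul(Mul(Pow(Add(-10, Mul(-10, I, Pow(10, Rational(1, 2)))), -1), -14), Mul(12, Rational(1, 5))), -166) = Mul(Mul(Mul(-14, Pow(Add(-10, Mul(-10, I, Pow(10, Rational(1, 2)))), -1)), Rational(12, 5)), -166) = Mul(Mul(Rational(-168, 5), Pow(Add(-10, Mul(-10, I, Pow(10, Rational(1, 2)))), -1)), -166) = Mul(Rational(27888, 5), Pow(Add(-10, Mul(-10, I, Pow(10, Rational(1, 2)))), -1))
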